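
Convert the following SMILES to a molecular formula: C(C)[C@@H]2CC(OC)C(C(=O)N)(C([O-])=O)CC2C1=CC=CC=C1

C17H22NO4-

Heavy atoms from the SMILES: 17 C, 1 N, 4 O.
Implicit hydrogens by atom environment:
  5 × C (aromatic): 1 H each → 5
  3 × C: 2 H each → 6
  3 × C: 1 H each → 3
  3 × C: no H
  3 × O: no H
  2 × C: 3 H each → 6
  1 × C (aromatic): no H
  1 × N: 2 H
  1 × O (charge -1): no H
  Total hydrogens = 22.
Net charge -1.
Molecular formula: C17H22NO4-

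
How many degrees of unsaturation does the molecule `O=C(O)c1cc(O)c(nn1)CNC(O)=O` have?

6

Molecular formula from the SMILES: C7H7N3O5.
DoU = (2C + 2 + N − H − X)/2 = (2·7 + 2 + 3 − 7 − 0)/2 = 12/2 = 6.
(Structurally: 1 ring(s) + 5 π bond(s) = 6.)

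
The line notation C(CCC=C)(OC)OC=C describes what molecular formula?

Heavy atoms from the SMILES: 8 C, 2 O.
Implicit hydrogens by atom environment:
  4 × C: 2 H each → 8
  3 × C: 1 H each → 3
  2 × O: no H
  1 × C: 3 H
  Total hydrogens = 14.
Molecular formula: C8H14O2

C8H14O2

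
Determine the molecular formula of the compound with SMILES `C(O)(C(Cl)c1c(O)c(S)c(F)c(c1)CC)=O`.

C10H10ClFO3S

Heavy atoms from the SMILES: 10 C, 1 Cl, 1 F, 3 O, 1 S.
Implicit hydrogens by atom environment:
  5 × C (aromatic): no H
  2 × O: 1 H each → 2
  1 × C: 3 H
  1 × C: 2 H
  1 × C (aromatic): 1 H
  1 × C: 1 H
  1 × C: no H
  1 × Cl: no H
  1 × F: no H
  1 × O: no H
  1 × S: 1 H
  Total hydrogens = 10.
Molecular formula: C10H10ClFO3S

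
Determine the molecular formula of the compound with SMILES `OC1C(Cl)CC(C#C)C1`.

C7H9ClO

Heavy atoms from the SMILES: 7 C, 1 Cl, 1 O.
Implicit hydrogens by atom environment:
  4 × C: 1 H each → 4
  2 × C: 2 H each → 4
  1 × C: no H
  1 × Cl: no H
  1 × O: 1 H
  Total hydrogens = 9.
Molecular formula: C7H9ClO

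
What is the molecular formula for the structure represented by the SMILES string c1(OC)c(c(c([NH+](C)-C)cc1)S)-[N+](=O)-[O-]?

Heavy atoms from the SMILES: 9 C, 2 N, 3 O, 1 S.
Implicit hydrogens by atom environment:
  4 × C (aromatic): no H
  3 × C: 3 H each → 9
  2 × C (aromatic): 1 H each → 2
  2 × O: no H
  1 × N (charge +1): 1 H
  1 × N (charge +1): no H
  1 × O (charge -1): no H
  1 × S: 1 H
  Total hydrogens = 13.
Net charge +1.
Molecular formula: C9H13N2O3S+

C9H13N2O3S+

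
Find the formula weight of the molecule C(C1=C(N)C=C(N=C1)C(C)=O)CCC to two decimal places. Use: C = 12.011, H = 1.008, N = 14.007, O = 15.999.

192.26

Molecular formula: C11H16N2O.
M = 11×12.011 + 16×1.008 + 2×14.007 + 1×15.999 = 192.26 g/mol.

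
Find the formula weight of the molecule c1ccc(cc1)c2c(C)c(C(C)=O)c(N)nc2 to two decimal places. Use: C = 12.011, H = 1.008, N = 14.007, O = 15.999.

226.28

Molecular formula: C14H14N2O.
M = 14×12.011 + 14×1.008 + 2×14.007 + 1×15.999 = 226.28 g/mol.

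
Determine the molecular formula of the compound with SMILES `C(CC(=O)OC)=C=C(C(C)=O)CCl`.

Heavy atoms from the SMILES: 9 C, 1 Cl, 3 O.
Implicit hydrogens by atom environment:
  4 × C: no H
  3 × O: no H
  2 × C: 3 H each → 6
  2 × C: 2 H each → 4
  1 × C: 1 H
  1 × Cl: no H
  Total hydrogens = 11.
Molecular formula: C9H11ClO3

C9H11ClO3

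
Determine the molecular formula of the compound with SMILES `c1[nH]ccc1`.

Heavy atoms from the SMILES: 4 C, 1 N.
Implicit hydrogens by atom environment:
  4 × C (aromatic): 1 H each → 4
  1 × N (aromatic): 1 H
  Total hydrogens = 5.
Molecular formula: C4H5N

C4H5N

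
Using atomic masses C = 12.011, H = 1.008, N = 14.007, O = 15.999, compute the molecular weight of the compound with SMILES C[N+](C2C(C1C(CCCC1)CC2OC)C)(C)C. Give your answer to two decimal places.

240.41

Molecular formula: C15H30NO+.
M = 15×12.011 + 30×1.008 + 1×14.007 + 1×15.999 = 240.41 g/mol.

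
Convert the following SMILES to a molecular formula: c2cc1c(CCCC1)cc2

Heavy atoms from the SMILES: 10 C.
Implicit hydrogens by atom environment:
  4 × C: 2 H each → 8
  4 × C (aromatic): 1 H each → 4
  2 × C (aromatic): no H
  Total hydrogens = 12.
Molecular formula: C10H12

C10H12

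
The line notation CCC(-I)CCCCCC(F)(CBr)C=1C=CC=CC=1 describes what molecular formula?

Heavy atoms from the SMILES: 1 Br, 16 C, 1 F, 1 I.
Implicit hydrogens by atom environment:
  7 × C: 2 H each → 14
  5 × C (aromatic): 1 H each → 5
  1 × Br: no H
  1 × C: 3 H
  1 × C: 1 H
  1 × C: no H
  1 × C (aromatic): no H
  1 × F: no H
  1 × I: no H
  Total hydrogens = 23.
Molecular formula: C16H23BrFI

C16H23BrFI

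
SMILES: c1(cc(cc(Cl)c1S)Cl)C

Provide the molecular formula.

Heavy atoms from the SMILES: 7 C, 2 Cl, 1 S.
Implicit hydrogens by atom environment:
  4 × C (aromatic): no H
  2 × C (aromatic): 1 H each → 2
  2 × Cl: no H
  1 × C: 3 H
  1 × S: 1 H
  Total hydrogens = 6.
Molecular formula: C7H6Cl2S

C7H6Cl2S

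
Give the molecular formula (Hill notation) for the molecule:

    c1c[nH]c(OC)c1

C5H7NO

Heavy atoms from the SMILES: 5 C, 1 N, 1 O.
Implicit hydrogens by atom environment:
  3 × C (aromatic): 1 H each → 3
  1 × C: 3 H
  1 × C (aromatic): no H
  1 × N (aromatic): 1 H
  1 × O: no H
  Total hydrogens = 7.
Molecular formula: C5H7NO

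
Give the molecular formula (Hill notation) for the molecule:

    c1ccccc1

Heavy atoms from the SMILES: 6 C.
Implicit hydrogens by atom environment:
  6 × C (aromatic): 1 H each → 6
  Total hydrogens = 6.
Molecular formula: C6H6

C6H6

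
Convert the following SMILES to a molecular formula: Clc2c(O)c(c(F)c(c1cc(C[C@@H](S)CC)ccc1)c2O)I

C16H15ClFIO2S

Heavy atoms from the SMILES: 16 C, 1 Cl, 1 F, 1 I, 2 O, 1 S.
Implicit hydrogens by atom environment:
  8 × C (aromatic): no H
  4 × C (aromatic): 1 H each → 4
  2 × C: 2 H each → 4
  2 × O: 1 H each → 2
  1 × C: 3 H
  1 × C: 1 H
  1 × Cl: no H
  1 × F: no H
  1 × I: no H
  1 × S: 1 H
  Total hydrogens = 15.
Molecular formula: C16H15ClFIO2S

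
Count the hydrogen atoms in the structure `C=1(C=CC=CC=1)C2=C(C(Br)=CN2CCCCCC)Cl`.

19

Hydrogens are implicit in SMILES; fill each atom to its normal valence:
  6 × C (aromatic): 1 H each → 6
  5 × C: 2 H each → 10
  4 × C (aromatic): no H
  1 × Br: no H
  1 × C: 3 H
  1 × Cl: no H
  1 × N (aromatic): no H
  Total hydrogens = 19.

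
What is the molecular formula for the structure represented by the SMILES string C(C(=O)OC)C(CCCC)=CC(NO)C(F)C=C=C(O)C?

Heavy atoms from the SMILES: 15 C, 1 F, 1 N, 4 O.
Implicit hydrogens by atom environment:
  4 × C: 2 H each → 8
  4 × C: 1 H each → 4
  4 × C: no H
  3 × C: 3 H each → 9
  2 × O: 1 H each → 2
  2 × O: no H
  1 × F: no H
  1 × N: 1 H
  Total hydrogens = 24.
Molecular formula: C15H24FNO4

C15H24FNO4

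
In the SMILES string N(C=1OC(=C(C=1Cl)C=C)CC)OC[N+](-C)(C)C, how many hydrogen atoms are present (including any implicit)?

20

Hydrogens are implicit in SMILES; fill each atom to its normal valence:
  4 × C: 3 H each → 12
  4 × C (aromatic): no H
  3 × C: 2 H each → 6
  1 × C: 1 H
  1 × Cl: no H
  1 × N: 1 H
  1 × N (charge +1): no H
  1 × O (aromatic): no H
  1 × O: no H
  Total hydrogens = 20.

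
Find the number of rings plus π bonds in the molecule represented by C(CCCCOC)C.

0

Molecular formula from the SMILES: C7H16O.
DoU = (2C + 2 + N − H − X)/2 = (2·7 + 2 + 0 − 16 − 0)/2 = 0/2 = 0.
(Structurally: 0 ring(s) + 0 π bond(s) = 0.)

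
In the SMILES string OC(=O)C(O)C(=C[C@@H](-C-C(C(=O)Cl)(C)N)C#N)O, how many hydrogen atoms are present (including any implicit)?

13

Hydrogens are implicit in SMILES; fill each atom to its normal valence:
  5 × C: no H
  3 × C: 1 H each → 3
  3 × O: 1 H each → 3
  2 × O: no H
  1 × C: 3 H
  1 × C: 2 H
  1 × Cl: no H
  1 × N: 2 H
  1 × N: no H
  Total hydrogens = 13.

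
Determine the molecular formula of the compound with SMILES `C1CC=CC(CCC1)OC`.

C9H16O

Heavy atoms from the SMILES: 9 C, 1 O.
Implicit hydrogens by atom environment:
  5 × C: 2 H each → 10
  3 × C: 1 H each → 3
  1 × C: 3 H
  1 × O: no H
  Total hydrogens = 16.
Molecular formula: C9H16O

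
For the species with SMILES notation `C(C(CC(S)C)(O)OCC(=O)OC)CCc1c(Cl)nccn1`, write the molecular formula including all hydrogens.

Heavy atoms from the SMILES: 14 C, 1 Cl, 2 N, 4 O, 1 S.
Implicit hydrogens by atom environment:
  5 × C: 2 H each → 10
  3 × O: no H
  2 × C: 3 H each → 6
  2 × C (aromatic): 1 H each → 2
  2 × C (aromatic): no H
  2 × C: no H
  2 × N (aromatic): no H
  1 × C: 1 H
  1 × Cl: no H
  1 × O: 1 H
  1 × S: 1 H
  Total hydrogens = 21.
Molecular formula: C14H21ClN2O4S

C14H21ClN2O4S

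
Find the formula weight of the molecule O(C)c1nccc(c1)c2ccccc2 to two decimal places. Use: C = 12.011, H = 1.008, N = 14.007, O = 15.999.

185.23

Molecular formula: C12H11NO.
M = 12×12.011 + 11×1.008 + 1×14.007 + 1×15.999 = 185.23 g/mol.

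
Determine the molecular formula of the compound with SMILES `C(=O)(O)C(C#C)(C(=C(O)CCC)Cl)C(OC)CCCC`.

C15H23ClO4

Heavy atoms from the SMILES: 15 C, 1 Cl, 4 O.
Implicit hydrogens by atom environment:
  5 × C: 2 H each → 10
  5 × C: no H
  3 × C: 3 H each → 9
  2 × C: 1 H each → 2
  2 × O: 1 H each → 2
  2 × O: no H
  1 × Cl: no H
  Total hydrogens = 23.
Molecular formula: C15H23ClO4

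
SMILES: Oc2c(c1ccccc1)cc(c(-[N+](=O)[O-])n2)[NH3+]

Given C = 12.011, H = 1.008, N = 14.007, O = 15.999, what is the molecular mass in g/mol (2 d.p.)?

Molecular formula: C11H10N3O3+.
M = 11×12.011 + 10×1.008 + 3×14.007 + 3×15.999 = 232.22 g/mol.

232.22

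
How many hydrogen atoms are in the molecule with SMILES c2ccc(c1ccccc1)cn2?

Hydrogens are implicit in SMILES; fill each atom to its normal valence:
  9 × C (aromatic): 1 H each → 9
  2 × C (aromatic): no H
  1 × N (aromatic): no H
  Total hydrogens = 9.

9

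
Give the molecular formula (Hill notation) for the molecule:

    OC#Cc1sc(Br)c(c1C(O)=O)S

C7H3BrO3S2

Heavy atoms from the SMILES: 1 Br, 7 C, 3 O, 2 S.
Implicit hydrogens by atom environment:
  4 × C (aromatic): no H
  3 × C: no H
  2 × O: 1 H each → 2
  1 × Br: no H
  1 × O: no H
  1 × S: 1 H
  1 × S (aromatic): no H
  Total hydrogens = 3.
Molecular formula: C7H3BrO3S2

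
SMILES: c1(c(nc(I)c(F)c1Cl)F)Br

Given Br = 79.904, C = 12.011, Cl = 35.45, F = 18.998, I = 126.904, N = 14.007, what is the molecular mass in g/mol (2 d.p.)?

354.32

Molecular formula: C5BrClF2IN.
M = 1×79.904 + 5×12.011 + 1×35.45 + 2×18.998 + 1×126.904 + 1×14.007 = 354.32 g/mol.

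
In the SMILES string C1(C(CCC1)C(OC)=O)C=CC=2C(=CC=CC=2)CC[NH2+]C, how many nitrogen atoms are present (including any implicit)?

The symbol for nitrogen appears 1 time in the SMILES.

1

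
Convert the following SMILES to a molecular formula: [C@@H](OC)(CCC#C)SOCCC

Heavy atoms from the SMILES: 9 C, 2 O, 1 S.
Implicit hydrogens by atom environment:
  4 × C: 2 H each → 8
  2 × C: 3 H each → 6
  2 × C: 1 H each → 2
  2 × O: no H
  1 × C: no H
  1 × S: no H
  Total hydrogens = 16.
Molecular formula: C9H16O2S

C9H16O2S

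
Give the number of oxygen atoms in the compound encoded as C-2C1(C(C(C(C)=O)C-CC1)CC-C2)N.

The symbol for oxygen appears 1 time in the SMILES.

1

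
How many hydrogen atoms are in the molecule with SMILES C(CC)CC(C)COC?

18

Hydrogens are implicit in SMILES; fill each atom to its normal valence:
  4 × C: 2 H each → 8
  3 × C: 3 H each → 9
  1 × C: 1 H
  1 × O: no H
  Total hydrogens = 18.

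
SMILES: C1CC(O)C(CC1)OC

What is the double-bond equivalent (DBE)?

1

Molecular formula from the SMILES: C7H14O2.
DoU = (2C + 2 + N − H − X)/2 = (2·7 + 2 + 0 − 14 − 0)/2 = 2/2 = 1.
(Structurally: 1 ring(s) + 0 π bond(s) = 1.)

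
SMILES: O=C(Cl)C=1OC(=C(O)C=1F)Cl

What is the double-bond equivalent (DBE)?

Molecular formula from the SMILES: C5HCl2FO3.
DoU = (2C + 2 + N − H − X)/2 = (2·5 + 2 + 0 − 1 − 3)/2 = 8/2 = 4.
(Structurally: 1 ring(s) + 3 π bond(s) = 4.)

4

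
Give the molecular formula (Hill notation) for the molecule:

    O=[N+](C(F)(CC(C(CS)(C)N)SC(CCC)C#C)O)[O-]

C12H21FN2O3S2

Heavy atoms from the SMILES: 12 C, 1 F, 2 N, 3 O, 2 S.
Implicit hydrogens by atom environment:
  4 × C: 2 H each → 8
  3 × C: 1 H each → 3
  3 × C: no H
  2 × C: 3 H each → 6
  1 × F: no H
  1 × N: 2 H
  1 × N (charge +1): no H
  1 × O: 1 H
  1 × O: no H
  1 × O (charge -1): no H
  1 × S: 1 H
  1 × S: no H
  Total hydrogens = 21.
Molecular formula: C12H21FN2O3S2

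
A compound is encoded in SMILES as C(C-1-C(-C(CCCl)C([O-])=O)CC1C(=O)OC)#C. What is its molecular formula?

C12H14ClO4-

Heavy atoms from the SMILES: 12 C, 1 Cl, 4 O.
Implicit hydrogens by atom environment:
  5 × C: 1 H each → 5
  3 × C: 2 H each → 6
  3 × C: no H
  3 × O: no H
  1 × C: 3 H
  1 × Cl: no H
  1 × O (charge -1): no H
  Total hydrogens = 14.
Net charge -1.
Molecular formula: C12H14ClO4-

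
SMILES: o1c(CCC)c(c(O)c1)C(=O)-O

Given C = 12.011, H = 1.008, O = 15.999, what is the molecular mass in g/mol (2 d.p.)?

170.16

Molecular formula: C8H10O4.
M = 8×12.011 + 10×1.008 + 4×15.999 = 170.16 g/mol.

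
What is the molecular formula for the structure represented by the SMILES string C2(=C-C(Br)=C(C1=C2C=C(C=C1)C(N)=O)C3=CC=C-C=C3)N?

Heavy atoms from the SMILES: 1 Br, 17 C, 2 N, 1 O.
Implicit hydrogens by atom environment:
  9 × C (aromatic): 1 H each → 9
  7 × C (aromatic): no H
  2 × N: 2 H each → 4
  1 × Br: no H
  1 × C: no H
  1 × O: no H
  Total hydrogens = 13.
Molecular formula: C17H13BrN2O

C17H13BrN2O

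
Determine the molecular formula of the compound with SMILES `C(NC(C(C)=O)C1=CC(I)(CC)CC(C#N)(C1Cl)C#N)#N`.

C14H14ClIN4O

Heavy atoms from the SMILES: 14 C, 1 Cl, 1 I, 4 N, 1 O.
Implicit hydrogens by atom environment:
  7 × C: no H
  3 × C: 1 H each → 3
  3 × N: no H
  2 × C: 3 H each → 6
  2 × C: 2 H each → 4
  1 × Cl: no H
  1 × I: no H
  1 × N: 1 H
  1 × O: no H
  Total hydrogens = 14.
Molecular formula: C14H14ClIN4O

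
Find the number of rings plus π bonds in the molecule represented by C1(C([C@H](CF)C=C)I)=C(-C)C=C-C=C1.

5

Molecular formula from the SMILES: C12H14FI.
DoU = (2C + 2 + N − H − X)/2 = (2·12 + 2 + 0 − 14 − 2)/2 = 10/2 = 5.
(Structurally: 1 ring(s) + 4 π bond(s) = 5.)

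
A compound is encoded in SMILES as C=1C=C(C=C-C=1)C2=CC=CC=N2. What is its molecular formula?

C11H9N

Heavy atoms from the SMILES: 11 C, 1 N.
Implicit hydrogens by atom environment:
  9 × C (aromatic): 1 H each → 9
  2 × C (aromatic): no H
  1 × N (aromatic): no H
  Total hydrogens = 9.
Molecular formula: C11H9N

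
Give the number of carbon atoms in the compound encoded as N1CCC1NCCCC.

7

The symbol for carbon appears 7 times in the SMILES.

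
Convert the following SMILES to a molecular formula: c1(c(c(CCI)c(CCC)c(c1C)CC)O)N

Heavy atoms from the SMILES: 14 C, 1 I, 1 N, 1 O.
Implicit hydrogens by atom environment:
  6 × C (aromatic): no H
  5 × C: 2 H each → 10
  3 × C: 3 H each → 9
  1 × I: no H
  1 × N: 2 H
  1 × O: 1 H
  Total hydrogens = 22.
Molecular formula: C14H22INO

C14H22INO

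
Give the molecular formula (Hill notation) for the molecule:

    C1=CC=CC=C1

C6H6

Heavy atoms from the SMILES: 6 C.
Implicit hydrogens by atom environment:
  6 × C (aromatic): 1 H each → 6
  Total hydrogens = 6.
Molecular formula: C6H6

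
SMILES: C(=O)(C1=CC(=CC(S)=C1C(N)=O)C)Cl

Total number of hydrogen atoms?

Hydrogens are implicit in SMILES; fill each atom to its normal valence:
  4 × C (aromatic): no H
  2 × C (aromatic): 1 H each → 2
  2 × C: no H
  2 × O: no H
  1 × C: 3 H
  1 × Cl: no H
  1 × N: 2 H
  1 × S: 1 H
  Total hydrogens = 8.

8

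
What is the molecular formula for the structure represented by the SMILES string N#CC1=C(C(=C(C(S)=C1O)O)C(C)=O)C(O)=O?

Heavy atoms from the SMILES: 10 C, 1 N, 5 O, 1 S.
Implicit hydrogens by atom environment:
  6 × C (aromatic): no H
  3 × C: no H
  3 × O: 1 H each → 3
  2 × O: no H
  1 × C: 3 H
  1 × N: no H
  1 × S: 1 H
  Total hydrogens = 7.
Molecular formula: C10H7NO5S

C10H7NO5S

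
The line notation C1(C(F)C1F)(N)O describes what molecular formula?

C3H5F2NO

Heavy atoms from the SMILES: 3 C, 2 F, 1 N, 1 O.
Implicit hydrogens by atom environment:
  2 × C: 1 H each → 2
  2 × F: no H
  1 × C: no H
  1 × N: 2 H
  1 × O: 1 H
  Total hydrogens = 5.
Molecular formula: C3H5F2NO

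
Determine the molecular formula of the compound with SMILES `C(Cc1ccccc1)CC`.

C10H14

Heavy atoms from the SMILES: 10 C.
Implicit hydrogens by atom environment:
  5 × C (aromatic): 1 H each → 5
  3 × C: 2 H each → 6
  1 × C: 3 H
  1 × C (aromatic): no H
  Total hydrogens = 14.
Molecular formula: C10H14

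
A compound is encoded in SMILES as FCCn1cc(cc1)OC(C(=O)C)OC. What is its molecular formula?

C10H14FNO3

Heavy atoms from the SMILES: 10 C, 1 F, 1 N, 3 O.
Implicit hydrogens by atom environment:
  3 × C (aromatic): 1 H each → 3
  3 × O: no H
  2 × C: 3 H each → 6
  2 × C: 2 H each → 4
  1 × C: 1 H
  1 × C (aromatic): no H
  1 × C: no H
  1 × F: no H
  1 × N (aromatic): no H
  Total hydrogens = 14.
Molecular formula: C10H14FNO3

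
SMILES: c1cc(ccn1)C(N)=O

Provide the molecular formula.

C6H6N2O

Heavy atoms from the SMILES: 6 C, 2 N, 1 O.
Implicit hydrogens by atom environment:
  4 × C (aromatic): 1 H each → 4
  1 × C (aromatic): no H
  1 × C: no H
  1 × N: 2 H
  1 × N (aromatic): no H
  1 × O: no H
  Total hydrogens = 6.
Molecular formula: C6H6N2O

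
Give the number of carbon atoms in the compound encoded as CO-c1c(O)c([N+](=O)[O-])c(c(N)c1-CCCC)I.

11

The symbol for carbon appears 11 times in the SMILES. Lowercase c denotes aromatic carbon and counts toward C.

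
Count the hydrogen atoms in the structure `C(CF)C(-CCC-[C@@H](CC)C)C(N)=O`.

Hydrogens are implicit in SMILES; fill each atom to its normal valence:
  6 × C: 2 H each → 12
  2 × C: 3 H each → 6
  2 × C: 1 H each → 2
  1 × C: no H
  1 × F: no H
  1 × N: 2 H
  1 × O: no H
  Total hydrogens = 22.

22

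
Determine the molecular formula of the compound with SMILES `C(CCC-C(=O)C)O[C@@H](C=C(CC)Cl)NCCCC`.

Heavy atoms from the SMILES: 15 C, 1 Cl, 1 N, 2 O.
Implicit hydrogens by atom environment:
  8 × C: 2 H each → 16
  3 × C: 3 H each → 9
  2 × C: 1 H each → 2
  2 × C: no H
  2 × O: no H
  1 × Cl: no H
  1 × N: 1 H
  Total hydrogens = 28.
Molecular formula: C15H28ClNO2

C15H28ClNO2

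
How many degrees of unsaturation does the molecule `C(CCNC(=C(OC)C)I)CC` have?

1

Molecular formula from the SMILES: C9H18INO.
DoU = (2C + 2 + N − H − X)/2 = (2·9 + 2 + 1 − 18 − 1)/2 = 2/2 = 1.
(Structurally: 0 ring(s) + 1 π bond(s) = 1.)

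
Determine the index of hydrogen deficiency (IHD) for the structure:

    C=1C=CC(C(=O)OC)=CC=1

5

Molecular formula from the SMILES: C8H8O2.
DoU = (2C + 2 + N − H − X)/2 = (2·8 + 2 + 0 − 8 − 0)/2 = 10/2 = 5.
(Structurally: 1 ring(s) + 4 π bond(s) = 5.)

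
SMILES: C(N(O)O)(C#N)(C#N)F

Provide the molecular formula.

C3H2FN3O2

Heavy atoms from the SMILES: 3 C, 1 F, 3 N, 2 O.
Implicit hydrogens by atom environment:
  3 × C: no H
  3 × N: no H
  2 × O: 1 H each → 2
  1 × F: no H
  Total hydrogens = 2.
Molecular formula: C3H2FN3O2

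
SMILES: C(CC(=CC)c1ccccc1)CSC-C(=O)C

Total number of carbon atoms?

The symbol for carbon appears 15 times in the SMILES. Lowercase c denotes aromatic carbon and counts toward C.

15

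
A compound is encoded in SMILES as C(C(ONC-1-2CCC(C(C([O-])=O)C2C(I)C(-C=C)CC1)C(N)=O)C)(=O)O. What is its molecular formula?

C17H24IN2O6-

Heavy atoms from the SMILES: 17 C, 1 I, 2 N, 6 O.
Implicit hydrogens by atom environment:
  7 × C: 1 H each → 7
  5 × C: 2 H each → 10
  4 × C: no H
  4 × O: no H
  1 × C: 3 H
  1 × I: no H
  1 × N: 2 H
  1 × N: 1 H
  1 × O: 1 H
  1 × O (charge -1): no H
  Total hydrogens = 24.
Net charge -1.
Molecular formula: C17H24IN2O6-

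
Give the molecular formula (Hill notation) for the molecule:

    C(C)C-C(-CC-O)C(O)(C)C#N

Heavy atoms from the SMILES: 9 C, 1 N, 2 O.
Implicit hydrogens by atom environment:
  4 × C: 2 H each → 8
  2 × C: 3 H each → 6
  2 × C: no H
  2 × O: 1 H each → 2
  1 × C: 1 H
  1 × N: no H
  Total hydrogens = 17.
Molecular formula: C9H17NO2

C9H17NO2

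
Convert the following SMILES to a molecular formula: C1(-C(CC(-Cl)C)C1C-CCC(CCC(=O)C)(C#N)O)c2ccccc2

C21H28ClNO2

Heavy atoms from the SMILES: 21 C, 1 Cl, 1 N, 2 O.
Implicit hydrogens by atom environment:
  6 × C: 2 H each → 12
  5 × C (aromatic): 1 H each → 5
  4 × C: 1 H each → 4
  3 × C: no H
  2 × C: 3 H each → 6
  1 × C (aromatic): no H
  1 × Cl: no H
  1 × N: no H
  1 × O: 1 H
  1 × O: no H
  Total hydrogens = 28.
Molecular formula: C21H28ClNO2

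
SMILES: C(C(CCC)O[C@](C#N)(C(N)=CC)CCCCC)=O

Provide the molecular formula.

C15H26N2O2

Heavy atoms from the SMILES: 15 C, 2 N, 2 O.
Implicit hydrogens by atom environment:
  6 × C: 2 H each → 12
  3 × C: 3 H each → 9
  3 × C: 1 H each → 3
  3 × C: no H
  2 × O: no H
  1 × N: 2 H
  1 × N: no H
  Total hydrogens = 26.
Molecular formula: C15H26N2O2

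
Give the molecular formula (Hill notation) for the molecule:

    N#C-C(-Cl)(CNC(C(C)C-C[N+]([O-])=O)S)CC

Heavy atoms from the SMILES: 10 C, 1 Cl, 3 N, 2 O, 1 S.
Implicit hydrogens by atom environment:
  4 × C: 2 H each → 8
  2 × C: 3 H each → 6
  2 × C: 1 H each → 2
  2 × C: no H
  1 × Cl: no H
  1 × N: 1 H
  1 × N: no H
  1 × N (charge +1): no H
  1 × O: no H
  1 × O (charge -1): no H
  1 × S: 1 H
  Total hydrogens = 18.
Molecular formula: C10H18ClN3O2S

C10H18ClN3O2S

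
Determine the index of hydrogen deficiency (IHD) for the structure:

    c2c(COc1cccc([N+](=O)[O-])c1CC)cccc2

9

Molecular formula from the SMILES: C15H15NO3.
DoU = (2C + 2 + N − H − X)/2 = (2·15 + 2 + 1 − 15 − 0)/2 = 18/2 = 9.
(Structurally: 2 ring(s) + 7 π bond(s) = 9.)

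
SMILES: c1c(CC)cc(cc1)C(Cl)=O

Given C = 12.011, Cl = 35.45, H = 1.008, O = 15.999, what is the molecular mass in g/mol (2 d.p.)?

Molecular formula: C9H9ClO.
M = 9×12.011 + 1×35.45 + 9×1.008 + 1×15.999 = 168.62 g/mol.

168.62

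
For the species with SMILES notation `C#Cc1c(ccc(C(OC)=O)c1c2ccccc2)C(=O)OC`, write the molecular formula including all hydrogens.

Heavy atoms from the SMILES: 18 C, 4 O.
Implicit hydrogens by atom environment:
  7 × C (aromatic): 1 H each → 7
  5 × C (aromatic): no H
  4 × O: no H
  3 × C: no H
  2 × C: 3 H each → 6
  1 × C: 1 H
  Total hydrogens = 14.
Molecular formula: C18H14O4

C18H14O4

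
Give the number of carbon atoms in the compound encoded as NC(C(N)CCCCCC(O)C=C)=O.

The symbol for carbon appears 10 times in the SMILES.

10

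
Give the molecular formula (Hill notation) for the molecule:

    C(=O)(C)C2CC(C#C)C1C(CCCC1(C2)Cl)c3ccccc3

C20H23ClO

Heavy atoms from the SMILES: 20 C, 1 Cl, 1 O.
Implicit hydrogens by atom environment:
  5 × C: 2 H each → 10
  5 × C: 1 H each → 5
  5 × C (aromatic): 1 H each → 5
  3 × C: no H
  1 × C: 3 H
  1 × C (aromatic): no H
  1 × Cl: no H
  1 × O: no H
  Total hydrogens = 23.
Molecular formula: C20H23ClO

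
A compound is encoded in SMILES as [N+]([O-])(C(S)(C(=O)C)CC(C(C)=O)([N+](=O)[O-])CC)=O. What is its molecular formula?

C9H14N2O6S

Heavy atoms from the SMILES: 9 C, 2 N, 6 O, 1 S.
Implicit hydrogens by atom environment:
  4 × C: no H
  4 × O: no H
  3 × C: 3 H each → 9
  2 × C: 2 H each → 4
  2 × N (charge +1): no H
  2 × O (charge -1): no H
  1 × S: 1 H
  Total hydrogens = 14.
Molecular formula: C9H14N2O6S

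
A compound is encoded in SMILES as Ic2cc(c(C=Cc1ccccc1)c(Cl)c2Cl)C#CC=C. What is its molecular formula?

Heavy atoms from the SMILES: 18 C, 2 Cl, 1 I.
Implicit hydrogens by atom environment:
  6 × C (aromatic): 1 H each → 6
  6 × C (aromatic): no H
  3 × C: 1 H each → 3
  2 × C: no H
  2 × Cl: no H
  1 × C: 2 H
  1 × I: no H
  Total hydrogens = 11.
Molecular formula: C18H11Cl2I

C18H11Cl2I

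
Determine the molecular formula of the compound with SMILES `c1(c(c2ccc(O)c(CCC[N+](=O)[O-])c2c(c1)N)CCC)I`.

C16H19IN2O3

Heavy atoms from the SMILES: 16 C, 1 I, 2 N, 3 O.
Implicit hydrogens by atom environment:
  7 × C (aromatic): no H
  5 × C: 2 H each → 10
  3 × C (aromatic): 1 H each → 3
  1 × C: 3 H
  1 × I: no H
  1 × N: 2 H
  1 × N (charge +1): no H
  1 × O: 1 H
  1 × O: no H
  1 × O (charge -1): no H
  Total hydrogens = 19.
Molecular formula: C16H19IN2O3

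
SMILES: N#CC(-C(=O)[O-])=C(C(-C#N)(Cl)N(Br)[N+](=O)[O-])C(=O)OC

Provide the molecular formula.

C8H3BrClN4O6-

Heavy atoms from the SMILES: 1 Br, 8 C, 1 Cl, 4 N, 6 O.
Implicit hydrogens by atom environment:
  7 × C: no H
  4 × O: no H
  3 × N: no H
  2 × O (charge -1): no H
  1 × Br: no H
  1 × C: 3 H
  1 × Cl: no H
  1 × N (charge +1): no H
  Total hydrogens = 3.
Net charge -1.
Molecular formula: C8H3BrClN4O6-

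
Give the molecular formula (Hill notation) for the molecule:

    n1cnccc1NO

C4H5N3O

Heavy atoms from the SMILES: 4 C, 3 N, 1 O.
Implicit hydrogens by atom environment:
  3 × C (aromatic): 1 H each → 3
  2 × N (aromatic): no H
  1 × C (aromatic): no H
  1 × N: 1 H
  1 × O: 1 H
  Total hydrogens = 5.
Molecular formula: C4H5N3O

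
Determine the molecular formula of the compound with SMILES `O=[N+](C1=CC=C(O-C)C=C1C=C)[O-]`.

Heavy atoms from the SMILES: 9 C, 1 N, 3 O.
Implicit hydrogens by atom environment:
  3 × C (aromatic): 1 H each → 3
  3 × C (aromatic): no H
  2 × O: no H
  1 × C: 3 H
  1 × C: 2 H
  1 × C: 1 H
  1 × N (charge +1): no H
  1 × O (charge -1): no H
  Total hydrogens = 9.
Molecular formula: C9H9NO3

C9H9NO3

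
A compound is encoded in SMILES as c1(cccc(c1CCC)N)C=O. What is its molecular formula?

C10H13NO

Heavy atoms from the SMILES: 10 C, 1 N, 1 O.
Implicit hydrogens by atom environment:
  3 × C (aromatic): 1 H each → 3
  3 × C (aromatic): no H
  2 × C: 2 H each → 4
  1 × C: 3 H
  1 × C: 1 H
  1 × N: 2 H
  1 × O: no H
  Total hydrogens = 13.
Molecular formula: C10H13NO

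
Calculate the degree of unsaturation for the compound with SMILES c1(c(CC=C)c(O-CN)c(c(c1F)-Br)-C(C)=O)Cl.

6

Molecular formula from the SMILES: C12H12BrClFNO2.
DoU = (2C + 2 + N − H − X)/2 = (2·12 + 2 + 1 − 12 − 3)/2 = 12/2 = 6.
(Structurally: 1 ring(s) + 5 π bond(s) = 6.)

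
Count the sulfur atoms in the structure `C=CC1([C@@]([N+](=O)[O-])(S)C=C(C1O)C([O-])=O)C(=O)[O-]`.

1

The symbol for sulfur appears 1 time in the SMILES.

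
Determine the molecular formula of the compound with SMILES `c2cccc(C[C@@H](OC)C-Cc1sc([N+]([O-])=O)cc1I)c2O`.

C15H16INO4S

Heavy atoms from the SMILES: 15 C, 1 I, 1 N, 4 O, 1 S.
Implicit hydrogens by atom environment:
  5 × C (aromatic): 1 H each → 5
  5 × C (aromatic): no H
  3 × C: 2 H each → 6
  2 × O: no H
  1 × C: 3 H
  1 × C: 1 H
  1 × I: no H
  1 × N (charge +1): no H
  1 × O: 1 H
  1 × O (charge -1): no H
  1 × S (aromatic): no H
  Total hydrogens = 16.
Molecular formula: C15H16INO4S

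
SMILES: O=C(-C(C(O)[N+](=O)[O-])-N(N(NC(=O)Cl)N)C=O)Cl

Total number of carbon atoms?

The symbol for carbon appears 5 times in the SMILES. (Cl is a single chlorine, not C + l.)

5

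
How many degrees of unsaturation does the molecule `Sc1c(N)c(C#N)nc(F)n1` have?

Molecular formula from the SMILES: C5H3FN4S.
DoU = (2C + 2 + N − H − X)/2 = (2·5 + 2 + 4 − 3 − 1)/2 = 12/2 = 6.
(Structurally: 1 ring(s) + 5 π bond(s) = 6.)

6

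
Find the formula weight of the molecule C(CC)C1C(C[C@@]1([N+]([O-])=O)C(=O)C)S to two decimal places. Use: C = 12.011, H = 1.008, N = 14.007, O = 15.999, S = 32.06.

Molecular formula: C9H15NO3S.
M = 9×12.011 + 15×1.008 + 1×14.007 + 3×15.999 + 1×32.06 = 217.28 g/mol.

217.28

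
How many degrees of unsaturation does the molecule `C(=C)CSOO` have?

1

Molecular formula from the SMILES: C3H6O2S.
DoU = (2C + 2 + N − H − X)/2 = (2·3 + 2 + 0 − 6 − 0)/2 = 2/2 = 1.
(Structurally: 0 ring(s) + 1 π bond(s) = 1.)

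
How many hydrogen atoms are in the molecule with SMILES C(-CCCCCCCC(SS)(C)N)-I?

22

Hydrogens are implicit in SMILES; fill each atom to its normal valence:
  8 × C: 2 H each → 16
  1 × C: 3 H
  1 × C: no H
  1 × I: no H
  1 × N: 2 H
  1 × S: 1 H
  1 × S: no H
  Total hydrogens = 22.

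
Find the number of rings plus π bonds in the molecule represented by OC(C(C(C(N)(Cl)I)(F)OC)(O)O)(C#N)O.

Molecular formula from the SMILES: C6H9ClFIN2O5.
DoU = (2C + 2 + N − H − X)/2 = (2·6 + 2 + 2 − 9 − 3)/2 = 4/2 = 2.
(Structurally: 0 ring(s) + 2 π bond(s) = 2.)

2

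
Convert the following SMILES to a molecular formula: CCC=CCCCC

C8H16

Heavy atoms from the SMILES: 8 C.
Implicit hydrogens by atom environment:
  4 × C: 2 H each → 8
  2 × C: 3 H each → 6
  2 × C: 1 H each → 2
  Total hydrogens = 16.
Molecular formula: C8H16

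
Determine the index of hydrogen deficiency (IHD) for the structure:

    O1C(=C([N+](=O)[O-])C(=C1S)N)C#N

Molecular formula from the SMILES: C5H3N3O3S.
DoU = (2C + 2 + N − H − X)/2 = (2·5 + 2 + 3 − 3 − 0)/2 = 12/2 = 6.
(Structurally: 1 ring(s) + 5 π bond(s) = 6.)

6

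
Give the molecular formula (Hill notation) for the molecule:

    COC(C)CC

C5H12O

Heavy atoms from the SMILES: 5 C, 1 O.
Implicit hydrogens by atom environment:
  3 × C: 3 H each → 9
  1 × C: 2 H
  1 × C: 1 H
  1 × O: no H
  Total hydrogens = 12.
Molecular formula: C5H12O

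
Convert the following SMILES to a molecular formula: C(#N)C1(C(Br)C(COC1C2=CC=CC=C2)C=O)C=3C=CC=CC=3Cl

Heavy atoms from the SMILES: 1 Br, 19 C, 1 Cl, 1 N, 2 O.
Implicit hydrogens by atom environment:
  9 × C (aromatic): 1 H each → 9
  4 × C: 1 H each → 4
  3 × C (aromatic): no H
  2 × C: no H
  2 × O: no H
  1 × Br: no H
  1 × C: 2 H
  1 × Cl: no H
  1 × N: no H
  Total hydrogens = 15.
Molecular formula: C19H15BrClNO2

C19H15BrClNO2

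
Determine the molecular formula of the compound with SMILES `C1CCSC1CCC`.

C7H14S

Heavy atoms from the SMILES: 7 C, 1 S.
Implicit hydrogens by atom environment:
  5 × C: 2 H each → 10
  1 × C: 3 H
  1 × C: 1 H
  1 × S: no H
  Total hydrogens = 14.
Molecular formula: C7H14S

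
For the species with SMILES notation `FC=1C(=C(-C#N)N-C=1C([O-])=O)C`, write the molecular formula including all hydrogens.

Heavy atoms from the SMILES: 7 C, 1 F, 2 N, 2 O.
Implicit hydrogens by atom environment:
  4 × C (aromatic): no H
  2 × C: no H
  1 × C: 3 H
  1 × F: no H
  1 × N (aromatic): 1 H
  1 × N: no H
  1 × O: no H
  1 × O (charge -1): no H
  Total hydrogens = 4.
Net charge -1.
Molecular formula: C7H4FN2O2-

C7H4FN2O2-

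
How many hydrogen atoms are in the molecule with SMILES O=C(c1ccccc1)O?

6

Hydrogens are implicit in SMILES; fill each atom to its normal valence:
  5 × C (aromatic): 1 H each → 5
  1 × C (aromatic): no H
  1 × C: no H
  1 × O: 1 H
  1 × O: no H
  Total hydrogens = 6.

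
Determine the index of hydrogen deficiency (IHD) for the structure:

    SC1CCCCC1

1

Molecular formula from the SMILES: C6H12S.
DoU = (2C + 2 + N − H − X)/2 = (2·6 + 2 + 0 − 12 − 0)/2 = 2/2 = 1.
(Structurally: 1 ring(s) + 0 π bond(s) = 1.)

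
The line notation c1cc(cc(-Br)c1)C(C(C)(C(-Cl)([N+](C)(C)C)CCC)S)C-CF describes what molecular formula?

Heavy atoms from the SMILES: 1 Br, 18 C, 1 Cl, 1 F, 1 N, 1 S.
Implicit hydrogens by atom environment:
  5 × C: 3 H each → 15
  4 × C: 2 H each → 8
  4 × C (aromatic): 1 H each → 4
  2 × C: no H
  2 × C (aromatic): no H
  1 × Br: no H
  1 × C: 1 H
  1 × Cl: no H
  1 × F: no H
  1 × N (charge +1): no H
  1 × S: 1 H
  Total hydrogens = 29.
Net charge +1.
Molecular formula: C18H29BrClFNS+

C18H29BrClFNS+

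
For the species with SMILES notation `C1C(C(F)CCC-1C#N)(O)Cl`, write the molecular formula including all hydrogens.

C7H9ClFNO

Heavy atoms from the SMILES: 7 C, 1 Cl, 1 F, 1 N, 1 O.
Implicit hydrogens by atom environment:
  3 × C: 2 H each → 6
  2 × C: 1 H each → 2
  2 × C: no H
  1 × Cl: no H
  1 × F: no H
  1 × N: no H
  1 × O: 1 H
  Total hydrogens = 9.
Molecular formula: C7H9ClFNO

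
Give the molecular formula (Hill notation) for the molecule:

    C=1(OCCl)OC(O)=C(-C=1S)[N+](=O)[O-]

Heavy atoms from the SMILES: 5 C, 1 Cl, 1 N, 5 O, 1 S.
Implicit hydrogens by atom environment:
  4 × C (aromatic): no H
  2 × O: no H
  1 × C: 2 H
  1 × Cl: no H
  1 × N (charge +1): no H
  1 × O: 1 H
  1 × O (aromatic): no H
  1 × O (charge -1): no H
  1 × S: 1 H
  Total hydrogens = 4.
Molecular formula: C5H4ClNO5S

C5H4ClNO5S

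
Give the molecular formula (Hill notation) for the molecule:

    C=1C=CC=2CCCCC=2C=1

C10H12

Heavy atoms from the SMILES: 10 C.
Implicit hydrogens by atom environment:
  4 × C: 2 H each → 8
  4 × C (aromatic): 1 H each → 4
  2 × C (aromatic): no H
  Total hydrogens = 12.
Molecular formula: C10H12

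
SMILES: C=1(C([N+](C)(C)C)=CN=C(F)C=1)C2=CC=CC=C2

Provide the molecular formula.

C14H16FN2+

Heavy atoms from the SMILES: 14 C, 1 F, 2 N.
Implicit hydrogens by atom environment:
  7 × C (aromatic): 1 H each → 7
  4 × C (aromatic): no H
  3 × C: 3 H each → 9
  1 × F: no H
  1 × N (aromatic): no H
  1 × N (charge +1): no H
  Total hydrogens = 16.
Net charge +1.
Molecular formula: C14H16FN2+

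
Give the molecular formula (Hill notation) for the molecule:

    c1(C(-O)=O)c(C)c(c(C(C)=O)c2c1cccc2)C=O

C15H12O4

Heavy atoms from the SMILES: 15 C, 4 O.
Implicit hydrogens by atom environment:
  6 × C (aromatic): no H
  4 × C (aromatic): 1 H each → 4
  3 × O: no H
  2 × C: 3 H each → 6
  2 × C: no H
  1 × C: 1 H
  1 × O: 1 H
  Total hydrogens = 12.
Molecular formula: C15H12O4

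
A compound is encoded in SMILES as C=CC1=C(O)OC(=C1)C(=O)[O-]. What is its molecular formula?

C7H5O4-

Heavy atoms from the SMILES: 7 C, 4 O.
Implicit hydrogens by atom environment:
  3 × C (aromatic): no H
  1 × C: 2 H
  1 × C (aromatic): 1 H
  1 × C: 1 H
  1 × C: no H
  1 × O: 1 H
  1 × O (aromatic): no H
  1 × O: no H
  1 × O (charge -1): no H
  Total hydrogens = 5.
Net charge -1.
Molecular formula: C7H5O4-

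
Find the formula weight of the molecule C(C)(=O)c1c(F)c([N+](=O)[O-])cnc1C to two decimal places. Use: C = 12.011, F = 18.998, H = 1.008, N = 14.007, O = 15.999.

198.15

Molecular formula: C8H7FN2O3.
M = 8×12.011 + 1×18.998 + 7×1.008 + 2×14.007 + 3×15.999 = 198.15 g/mol.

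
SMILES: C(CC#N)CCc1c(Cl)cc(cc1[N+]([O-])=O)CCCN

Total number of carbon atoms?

14

The symbol for carbon appears 14 times in the SMILES. Lowercase c denotes aromatic carbon and counts toward C.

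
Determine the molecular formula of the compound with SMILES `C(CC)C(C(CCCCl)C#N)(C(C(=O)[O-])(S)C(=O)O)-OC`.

Heavy atoms from the SMILES: 13 C, 1 Cl, 1 N, 5 O, 1 S.
Implicit hydrogens by atom environment:
  5 × C: 2 H each → 10
  5 × C: no H
  3 × O: no H
  2 × C: 3 H each → 6
  1 × C: 1 H
  1 × Cl: no H
  1 × N: no H
  1 × O: 1 H
  1 × O (charge -1): no H
  1 × S: 1 H
  Total hydrogens = 19.
Net charge -1.
Molecular formula: C13H19ClNO5S-

C13H19ClNO5S-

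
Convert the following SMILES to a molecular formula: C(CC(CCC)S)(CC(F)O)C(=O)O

Heavy atoms from the SMILES: 9 C, 1 F, 3 O, 1 S.
Implicit hydrogens by atom environment:
  4 × C: 2 H each → 8
  3 × C: 1 H each → 3
  2 × O: 1 H each → 2
  1 × C: 3 H
  1 × C: no H
  1 × F: no H
  1 × O: no H
  1 × S: 1 H
  Total hydrogens = 17.
Molecular formula: C9H17FO3S

C9H17FO3S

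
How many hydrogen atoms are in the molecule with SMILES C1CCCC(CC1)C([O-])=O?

13

Hydrogens are implicit in SMILES; fill each atom to its normal valence:
  6 × C: 2 H each → 12
  1 × C: 1 H
  1 × C: no H
  1 × O: no H
  1 × O (charge -1): no H
  Total hydrogens = 13.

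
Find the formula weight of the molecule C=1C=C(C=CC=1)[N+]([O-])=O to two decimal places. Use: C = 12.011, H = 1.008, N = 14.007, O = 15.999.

Molecular formula: C6H5NO2.
M = 6×12.011 + 5×1.008 + 1×14.007 + 2×15.999 = 123.11 g/mol.

123.11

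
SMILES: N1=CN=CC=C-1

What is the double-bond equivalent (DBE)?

Molecular formula from the SMILES: C4H4N2.
DoU = (2C + 2 + N − H − X)/2 = (2·4 + 2 + 2 − 4 − 0)/2 = 8/2 = 4.
(Structurally: 1 ring(s) + 3 π bond(s) = 4.)

4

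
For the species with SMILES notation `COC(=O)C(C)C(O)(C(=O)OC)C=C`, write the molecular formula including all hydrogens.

Heavy atoms from the SMILES: 9 C, 5 O.
Implicit hydrogens by atom environment:
  4 × O: no H
  3 × C: 3 H each → 9
  3 × C: no H
  2 × C: 1 H each → 2
  1 × C: 2 H
  1 × O: 1 H
  Total hydrogens = 14.
Molecular formula: C9H14O5

C9H14O5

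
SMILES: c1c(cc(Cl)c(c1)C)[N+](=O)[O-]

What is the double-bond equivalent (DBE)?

Molecular formula from the SMILES: C7H6ClNO2.
DoU = (2C + 2 + N − H − X)/2 = (2·7 + 2 + 1 − 6 − 1)/2 = 10/2 = 5.
(Structurally: 1 ring(s) + 4 π bond(s) = 5.)

5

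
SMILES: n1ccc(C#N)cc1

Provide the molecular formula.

Heavy atoms from the SMILES: 6 C, 2 N.
Implicit hydrogens by atom environment:
  4 × C (aromatic): 1 H each → 4
  1 × C (aromatic): no H
  1 × C: no H
  1 × N (aromatic): no H
  1 × N: no H
  Total hydrogens = 4.
Molecular formula: C6H4N2

C6H4N2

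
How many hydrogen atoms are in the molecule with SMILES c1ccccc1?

Hydrogens are implicit in SMILES; fill each atom to its normal valence:
  6 × C (aromatic): 1 H each → 6
  Total hydrogens = 6.

6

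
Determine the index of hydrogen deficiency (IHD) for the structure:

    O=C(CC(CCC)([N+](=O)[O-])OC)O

2

Molecular formula from the SMILES: C7H13NO5.
DoU = (2C + 2 + N − H − X)/2 = (2·7 + 2 + 1 − 13 − 0)/2 = 4/2 = 2.
(Structurally: 0 ring(s) + 2 π bond(s) = 2.)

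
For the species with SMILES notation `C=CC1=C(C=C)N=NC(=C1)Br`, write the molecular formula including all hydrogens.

C8H7BrN2

Heavy atoms from the SMILES: 1 Br, 8 C, 2 N.
Implicit hydrogens by atom environment:
  3 × C (aromatic): no H
  2 × C: 2 H each → 4
  2 × C: 1 H each → 2
  2 × N (aromatic): no H
  1 × Br: no H
  1 × C (aromatic): 1 H
  Total hydrogens = 7.
Molecular formula: C8H7BrN2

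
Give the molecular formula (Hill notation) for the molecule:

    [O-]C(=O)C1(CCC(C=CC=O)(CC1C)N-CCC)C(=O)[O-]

[C15H21NO5]2-

Heavy atoms from the SMILES: 15 C, 1 N, 5 O.
Implicit hydrogens by atom environment:
  5 × C: 2 H each → 10
  4 × C: 1 H each → 4
  4 × C: no H
  3 × O: no H
  2 × C: 3 H each → 6
  2 × O (charge -1): no H
  1 × N: 1 H
  Total hydrogens = 21.
Net charge -2.
Molecular formula: [C15H21NO5]2-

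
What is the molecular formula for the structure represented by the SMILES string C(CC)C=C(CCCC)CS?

Heavy atoms from the SMILES: 10 C, 1 S.
Implicit hydrogens by atom environment:
  6 × C: 2 H each → 12
  2 × C: 3 H each → 6
  1 × C: 1 H
  1 × C: no H
  1 × S: 1 H
  Total hydrogens = 20.
Molecular formula: C10H20S

C10H20S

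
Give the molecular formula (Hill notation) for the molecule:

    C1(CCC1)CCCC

Heavy atoms from the SMILES: 8 C.
Implicit hydrogens by atom environment:
  6 × C: 2 H each → 12
  1 × C: 3 H
  1 × C: 1 H
  Total hydrogens = 16.
Molecular formula: C8H16

C8H16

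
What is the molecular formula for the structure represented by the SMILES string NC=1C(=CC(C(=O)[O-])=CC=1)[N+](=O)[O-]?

Heavy atoms from the SMILES: 7 C, 2 N, 4 O.
Implicit hydrogens by atom environment:
  3 × C (aromatic): 1 H each → 3
  3 × C (aromatic): no H
  2 × O: no H
  2 × O (charge -1): no H
  1 × C: no H
  1 × N: 2 H
  1 × N (charge +1): no H
  Total hydrogens = 5.
Net charge -1.
Molecular formula: C7H5N2O4-

C7H5N2O4-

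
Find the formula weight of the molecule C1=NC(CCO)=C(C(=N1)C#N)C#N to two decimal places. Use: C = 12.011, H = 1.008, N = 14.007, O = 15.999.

Molecular formula: C8H6N4O.
M = 8×12.011 + 6×1.008 + 4×14.007 + 1×15.999 = 174.16 g/mol.

174.16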